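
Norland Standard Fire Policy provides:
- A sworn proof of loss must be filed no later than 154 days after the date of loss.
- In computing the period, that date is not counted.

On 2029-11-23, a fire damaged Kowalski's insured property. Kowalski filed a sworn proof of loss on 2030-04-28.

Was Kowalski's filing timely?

No

154 days after 2029-11-23 is April 26, 2030.
The deadline is April 26, 2030; the filing on April 28, 2030 is after that date.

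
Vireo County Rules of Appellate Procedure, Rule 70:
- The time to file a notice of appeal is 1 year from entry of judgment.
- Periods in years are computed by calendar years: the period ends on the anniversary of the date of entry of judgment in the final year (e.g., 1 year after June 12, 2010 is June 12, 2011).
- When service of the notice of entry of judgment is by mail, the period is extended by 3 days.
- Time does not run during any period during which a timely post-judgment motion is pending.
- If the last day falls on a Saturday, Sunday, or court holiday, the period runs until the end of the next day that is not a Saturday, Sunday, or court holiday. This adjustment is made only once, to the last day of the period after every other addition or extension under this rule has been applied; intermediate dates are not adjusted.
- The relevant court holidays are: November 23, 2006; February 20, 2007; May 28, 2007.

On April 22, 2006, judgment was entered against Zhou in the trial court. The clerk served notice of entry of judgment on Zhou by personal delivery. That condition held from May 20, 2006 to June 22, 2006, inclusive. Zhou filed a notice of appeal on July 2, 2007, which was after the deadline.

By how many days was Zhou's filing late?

1 year after April 22, 2006 is April 22, 2007.
Service was not by mail, so no mail extension applies.
From May 20, 2006 through June 22, 2006 inclusive is 34 days; tolling adds 34 days: April 22, 2007 + 34 days = May 26, 2007.
May 26, 2007 is Saturday; May 27, 2007 is Sunday; May 28, 2007 is a listed holiday. The next qualifying day is May 29, 2007.
The deadline is May 29, 2007; from May 29, 2007 to July 2, 2007 is 34 days.

34 days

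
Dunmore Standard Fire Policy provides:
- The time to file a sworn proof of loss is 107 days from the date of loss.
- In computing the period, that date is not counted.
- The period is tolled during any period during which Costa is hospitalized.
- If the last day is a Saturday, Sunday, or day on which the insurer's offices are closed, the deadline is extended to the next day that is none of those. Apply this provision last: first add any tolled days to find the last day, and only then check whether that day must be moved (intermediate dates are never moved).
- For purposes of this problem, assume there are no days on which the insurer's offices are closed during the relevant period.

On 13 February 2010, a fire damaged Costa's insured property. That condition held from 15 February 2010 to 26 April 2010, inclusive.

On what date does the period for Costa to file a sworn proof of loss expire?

August 10, 2010

107 days after 13 February 2010 is May 31, 2010.
From February 15, 2010 through April 26, 2010 inclusive is 71 days; tolling adds 71 days: May 31, 2010 + 71 days = August 10, 2010.
August 10, 2010 is a Tuesday and not a day on which the insurer's offices are closed, so no extension applies.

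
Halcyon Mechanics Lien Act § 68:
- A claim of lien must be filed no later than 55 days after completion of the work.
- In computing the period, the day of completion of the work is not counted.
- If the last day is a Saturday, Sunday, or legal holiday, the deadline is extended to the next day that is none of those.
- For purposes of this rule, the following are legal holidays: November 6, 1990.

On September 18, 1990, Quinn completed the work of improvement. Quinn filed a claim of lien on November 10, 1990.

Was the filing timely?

Yes

55 days after September 18, 1990 is November 12, 1990.
November 12, 1990 is a Monday and not a legal holiday, so no extension applies.
The deadline is November 12, 1990; the filing on November 10, 1990 is on or before that date.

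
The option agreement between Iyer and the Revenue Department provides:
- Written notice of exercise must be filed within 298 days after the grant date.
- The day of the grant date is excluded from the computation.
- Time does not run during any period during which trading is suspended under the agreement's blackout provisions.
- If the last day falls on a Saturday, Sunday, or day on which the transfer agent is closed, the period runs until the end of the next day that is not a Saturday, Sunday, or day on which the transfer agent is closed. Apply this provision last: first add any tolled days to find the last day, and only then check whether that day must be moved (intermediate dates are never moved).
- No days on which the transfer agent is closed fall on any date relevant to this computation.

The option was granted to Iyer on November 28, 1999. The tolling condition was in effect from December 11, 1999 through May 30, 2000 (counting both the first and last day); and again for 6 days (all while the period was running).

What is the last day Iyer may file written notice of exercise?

298 days after November 28, 1999 is September 21, 2000.
From December 11, 1999 through May 30, 2000 inclusive is 172 days; tolling adds 172 days: September 21, 2000 + 172 days = March 12, 2001.
Tolling adds 6 days: March 12, 2001 + 6 days = March 18, 2001.
March 18, 2001 is Sunday. The next qualifying day is March 19, 2001.

March 19, 2001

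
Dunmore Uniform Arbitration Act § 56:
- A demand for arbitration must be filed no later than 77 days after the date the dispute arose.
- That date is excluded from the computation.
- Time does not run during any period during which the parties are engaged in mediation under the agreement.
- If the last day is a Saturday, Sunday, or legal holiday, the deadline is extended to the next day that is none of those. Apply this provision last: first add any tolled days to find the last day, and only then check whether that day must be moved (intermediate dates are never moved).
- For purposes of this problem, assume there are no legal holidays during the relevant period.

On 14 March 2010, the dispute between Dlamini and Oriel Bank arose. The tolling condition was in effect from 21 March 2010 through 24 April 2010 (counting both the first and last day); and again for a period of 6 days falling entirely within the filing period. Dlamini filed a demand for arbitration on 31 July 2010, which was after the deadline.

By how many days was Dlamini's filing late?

77 days after 14 March 2010 is May 30, 2010.
From March 21, 2010 through April 24, 2010 inclusive is 35 days; tolling adds 35 days: May 30, 2010 + 35 days = July 4, 2010.
Tolling adds 6 days: July 4, 2010 + 6 days = July 10, 2010.
July 10, 2010 is Saturday; July 11, 2010 is Sunday. The next qualifying day is July 12, 2010.
The deadline is July 12, 2010; from July 12, 2010 to July 31, 2010 is 19 days.

19 days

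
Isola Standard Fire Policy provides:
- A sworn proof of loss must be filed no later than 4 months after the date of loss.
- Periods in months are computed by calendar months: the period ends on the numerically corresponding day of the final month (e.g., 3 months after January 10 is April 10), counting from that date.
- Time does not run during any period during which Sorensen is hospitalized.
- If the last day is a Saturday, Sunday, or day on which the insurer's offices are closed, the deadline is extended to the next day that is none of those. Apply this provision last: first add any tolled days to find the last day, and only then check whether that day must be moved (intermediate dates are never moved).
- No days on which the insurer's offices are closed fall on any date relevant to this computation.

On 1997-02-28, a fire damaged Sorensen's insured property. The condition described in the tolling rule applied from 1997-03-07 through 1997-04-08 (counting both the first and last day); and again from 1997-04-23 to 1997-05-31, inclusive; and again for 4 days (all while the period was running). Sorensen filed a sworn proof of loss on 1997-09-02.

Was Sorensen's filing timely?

Yes

4 months after 1997-02-28 is June 28, 1997.
From March 7, 1997 through April 8, 1997 inclusive is 33 days; tolling adds 33 days: June 28, 1997 + 33 days = July 31, 1997.
From April 23, 1997 through May 31, 1997 inclusive is 39 days; tolling adds 39 days: July 31, 1997 + 39 days = September 8, 1997.
Tolling adds 4 days: September 8, 1997 + 4 days = September 12, 1997.
September 12, 1997 is a Friday and not a day on which the insurer's offices are closed, so no extension applies.
The deadline is September 12, 1997; the filing on September 2, 1997 is on or before that date.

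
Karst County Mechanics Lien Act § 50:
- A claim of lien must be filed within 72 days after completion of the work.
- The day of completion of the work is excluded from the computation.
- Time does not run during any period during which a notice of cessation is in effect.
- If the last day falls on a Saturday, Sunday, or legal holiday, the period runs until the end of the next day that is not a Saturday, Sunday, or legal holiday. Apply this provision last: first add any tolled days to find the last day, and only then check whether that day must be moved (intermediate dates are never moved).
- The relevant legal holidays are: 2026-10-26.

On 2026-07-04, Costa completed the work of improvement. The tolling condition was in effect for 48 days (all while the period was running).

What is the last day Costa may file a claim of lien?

November 2, 2026

72 days after 2026-07-04 is September 14, 2026.
Tolling adds 48 days: September 14, 2026 + 48 days = November 1, 2026.
November 1, 2026 is Sunday. The next qualifying day is November 2, 2026.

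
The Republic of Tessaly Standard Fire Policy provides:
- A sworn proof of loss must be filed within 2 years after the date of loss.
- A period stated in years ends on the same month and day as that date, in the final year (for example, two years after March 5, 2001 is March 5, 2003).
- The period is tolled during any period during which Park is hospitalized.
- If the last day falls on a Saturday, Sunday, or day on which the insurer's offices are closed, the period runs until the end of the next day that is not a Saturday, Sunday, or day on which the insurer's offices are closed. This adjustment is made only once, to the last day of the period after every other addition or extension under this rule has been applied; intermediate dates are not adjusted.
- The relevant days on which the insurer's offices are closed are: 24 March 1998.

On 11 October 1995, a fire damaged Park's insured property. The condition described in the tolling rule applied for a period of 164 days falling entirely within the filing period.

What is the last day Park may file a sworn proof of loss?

2 years after 11 October 1995 is October 11, 1997.
Tolling adds 164 days: October 11, 1997 + 164 days = March 24, 1998.
March 24, 1998 is a listed holiday. The next qualifying day is March 25, 1998.

March 25, 1998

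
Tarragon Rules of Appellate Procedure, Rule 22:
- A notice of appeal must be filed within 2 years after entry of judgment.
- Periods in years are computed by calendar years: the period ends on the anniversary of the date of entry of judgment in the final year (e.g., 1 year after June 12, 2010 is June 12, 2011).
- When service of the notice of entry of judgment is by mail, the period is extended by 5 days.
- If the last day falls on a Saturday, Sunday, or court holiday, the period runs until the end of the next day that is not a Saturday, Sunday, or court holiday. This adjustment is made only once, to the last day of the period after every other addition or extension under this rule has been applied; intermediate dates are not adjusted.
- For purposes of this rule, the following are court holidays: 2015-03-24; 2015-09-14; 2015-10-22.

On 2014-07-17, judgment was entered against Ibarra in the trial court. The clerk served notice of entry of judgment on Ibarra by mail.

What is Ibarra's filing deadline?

2 years after 2014-07-17 is July 17, 2016.
Service was by mail, adding 5 days: July 17, 2016 + 5 days = July 22, 2016.
July 22, 2016 is a Friday and not a court holiday, so no extension applies.

July 22, 2016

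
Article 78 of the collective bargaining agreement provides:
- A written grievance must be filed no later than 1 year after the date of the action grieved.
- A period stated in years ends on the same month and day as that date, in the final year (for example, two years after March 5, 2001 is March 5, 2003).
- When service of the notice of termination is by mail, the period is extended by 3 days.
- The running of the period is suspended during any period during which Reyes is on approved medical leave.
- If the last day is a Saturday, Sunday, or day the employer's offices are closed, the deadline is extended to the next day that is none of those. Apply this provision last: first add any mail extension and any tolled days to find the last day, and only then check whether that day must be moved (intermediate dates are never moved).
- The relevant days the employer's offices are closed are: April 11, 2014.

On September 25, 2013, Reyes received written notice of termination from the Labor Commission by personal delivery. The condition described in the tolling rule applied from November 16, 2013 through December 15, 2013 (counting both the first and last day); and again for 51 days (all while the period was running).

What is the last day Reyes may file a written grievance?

1 year after September 25, 2013 is September 25, 2014.
Service was not by mail, so no mail extension applies.
From November 16, 2013 through December 15, 2013 inclusive is 30 days; tolling adds 30 days: September 25, 2014 + 30 days = October 25, 2014.
Tolling adds 51 days: October 25, 2014 + 51 days = December 15, 2014.
December 15, 2014 is a Monday and not a day the employer's offices are closed, so no extension applies.

December 15, 2014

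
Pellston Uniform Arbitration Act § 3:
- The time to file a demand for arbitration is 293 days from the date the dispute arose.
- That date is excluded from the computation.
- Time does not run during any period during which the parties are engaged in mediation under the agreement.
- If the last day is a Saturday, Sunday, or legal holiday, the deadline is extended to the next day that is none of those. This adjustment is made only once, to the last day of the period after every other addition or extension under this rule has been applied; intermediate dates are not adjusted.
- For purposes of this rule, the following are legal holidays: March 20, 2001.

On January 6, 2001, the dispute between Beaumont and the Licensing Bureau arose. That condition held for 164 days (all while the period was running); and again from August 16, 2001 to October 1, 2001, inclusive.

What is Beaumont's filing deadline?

May 27, 2002

293 days after January 6, 2001 is October 26, 2001.
Tolling adds 164 days: October 26, 2001 + 164 days = April 8, 2002.
From August 16, 2001 through October 1, 2001 inclusive is 47 days; tolling adds 47 days: April 8, 2002 + 47 days = May 25, 2002.
May 25, 2002 is Saturday; May 26, 2002 is Sunday. The next qualifying day is May 27, 2002.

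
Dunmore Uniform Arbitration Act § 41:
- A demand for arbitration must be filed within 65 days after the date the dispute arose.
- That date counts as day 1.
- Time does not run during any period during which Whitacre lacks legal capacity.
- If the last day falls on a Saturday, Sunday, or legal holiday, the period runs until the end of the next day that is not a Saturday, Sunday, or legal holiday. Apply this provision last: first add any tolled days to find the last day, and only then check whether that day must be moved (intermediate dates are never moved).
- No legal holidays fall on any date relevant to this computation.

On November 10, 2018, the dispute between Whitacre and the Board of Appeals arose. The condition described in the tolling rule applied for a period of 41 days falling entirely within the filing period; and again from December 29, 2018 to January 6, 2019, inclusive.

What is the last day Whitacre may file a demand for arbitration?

Counting November 10, 2018 as day 1, day 65 is January 13, 2019.
Tolling adds 41 days: January 13, 2019 + 41 days = February 23, 2019.
From December 29, 2018 through January 6, 2019 inclusive is 9 days; tolling adds 9 days: February 23, 2019 + 9 days = March 4, 2019.
March 4, 2019 is a Monday and not a legal holiday, so no extension applies.

March 4, 2019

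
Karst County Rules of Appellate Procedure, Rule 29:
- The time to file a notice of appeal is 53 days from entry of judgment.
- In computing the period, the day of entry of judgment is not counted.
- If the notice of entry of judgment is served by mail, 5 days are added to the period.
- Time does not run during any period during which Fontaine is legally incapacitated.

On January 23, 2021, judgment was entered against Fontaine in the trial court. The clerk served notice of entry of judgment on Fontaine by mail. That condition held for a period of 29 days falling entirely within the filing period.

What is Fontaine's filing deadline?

April 20, 2021

53 days after January 23, 2021 is March 17, 2021.
Service was by mail, adding 5 days: March 17, 2021 + 5 days = March 22, 2021.
Tolling adds 29 days: March 22, 2021 + 29 days = April 20, 2021.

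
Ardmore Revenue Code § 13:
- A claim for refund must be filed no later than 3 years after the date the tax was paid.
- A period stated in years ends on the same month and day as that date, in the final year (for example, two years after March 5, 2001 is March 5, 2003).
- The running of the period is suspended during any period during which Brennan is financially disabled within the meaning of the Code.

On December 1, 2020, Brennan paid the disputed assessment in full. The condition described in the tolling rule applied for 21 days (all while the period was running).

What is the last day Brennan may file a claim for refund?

December 22, 2023

3 years after December 1, 2020 is December 1, 2023.
Tolling adds 21 days: December 1, 2023 + 21 days = December 22, 2023.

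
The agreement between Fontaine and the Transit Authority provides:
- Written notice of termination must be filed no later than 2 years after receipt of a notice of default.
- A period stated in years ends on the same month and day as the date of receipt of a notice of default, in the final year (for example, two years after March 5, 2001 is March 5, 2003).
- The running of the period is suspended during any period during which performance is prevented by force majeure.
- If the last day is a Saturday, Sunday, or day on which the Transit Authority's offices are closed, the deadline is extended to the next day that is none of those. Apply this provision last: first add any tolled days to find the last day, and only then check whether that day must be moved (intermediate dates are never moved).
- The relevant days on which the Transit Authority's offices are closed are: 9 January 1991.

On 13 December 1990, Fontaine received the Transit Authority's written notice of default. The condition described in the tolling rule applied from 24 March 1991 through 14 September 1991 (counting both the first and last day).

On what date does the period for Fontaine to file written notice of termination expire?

2 years after 13 December 1990 is December 13, 1992.
From March 24, 1991 through September 14, 1991 inclusive is 175 days; tolling adds 175 days: December 13, 1992 + 175 days = June 6, 1993.
June 6, 1993 is Sunday. The next qualifying day is June 7, 1993.

June 7, 1993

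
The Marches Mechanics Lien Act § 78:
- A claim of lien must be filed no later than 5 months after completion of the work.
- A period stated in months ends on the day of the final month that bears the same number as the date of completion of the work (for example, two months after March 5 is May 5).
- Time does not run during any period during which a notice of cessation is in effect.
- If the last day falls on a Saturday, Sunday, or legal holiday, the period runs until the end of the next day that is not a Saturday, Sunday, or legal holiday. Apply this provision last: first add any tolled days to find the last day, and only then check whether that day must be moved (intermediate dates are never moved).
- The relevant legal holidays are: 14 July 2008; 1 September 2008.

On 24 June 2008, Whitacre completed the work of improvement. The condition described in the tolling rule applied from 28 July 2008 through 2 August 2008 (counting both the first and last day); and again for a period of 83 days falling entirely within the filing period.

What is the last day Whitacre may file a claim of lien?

5 months after 24 June 2008 is November 24, 2008.
From July 28, 2008 through August 2, 2008 inclusive is 6 days; tolling adds 6 days: November 24, 2008 + 6 days = November 30, 2008.
Tolling adds 83 days: November 30, 2008 + 83 days = February 21, 2009.
February 21, 2009 is Saturday; February 22, 2009 is Sunday. The next qualifying day is February 23, 2009.

February 23, 2009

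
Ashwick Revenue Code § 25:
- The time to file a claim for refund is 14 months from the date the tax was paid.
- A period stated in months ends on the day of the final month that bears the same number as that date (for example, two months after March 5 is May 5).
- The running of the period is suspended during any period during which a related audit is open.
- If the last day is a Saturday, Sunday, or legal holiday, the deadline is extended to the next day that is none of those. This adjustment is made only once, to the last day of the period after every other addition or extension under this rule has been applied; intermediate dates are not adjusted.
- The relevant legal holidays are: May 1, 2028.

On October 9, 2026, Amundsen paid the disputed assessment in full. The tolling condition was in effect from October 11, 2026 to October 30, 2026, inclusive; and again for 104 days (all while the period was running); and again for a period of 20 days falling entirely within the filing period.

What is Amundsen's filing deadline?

14 months after October 9, 2026 is December 9, 2027.
From October 11, 2026 through October 30, 2026 inclusive is 20 days; tolling adds 20 days: December 9, 2027 + 20 days = December 29, 2027.
Tolling adds 104 days: December 29, 2027 + 104 days = April 11, 2028.
Tolling adds 20 days: April 11, 2028 + 20 days = May 1, 2028.
May 1, 2028 is a listed holiday. The next qualifying day is May 2, 2028.

May 2, 2028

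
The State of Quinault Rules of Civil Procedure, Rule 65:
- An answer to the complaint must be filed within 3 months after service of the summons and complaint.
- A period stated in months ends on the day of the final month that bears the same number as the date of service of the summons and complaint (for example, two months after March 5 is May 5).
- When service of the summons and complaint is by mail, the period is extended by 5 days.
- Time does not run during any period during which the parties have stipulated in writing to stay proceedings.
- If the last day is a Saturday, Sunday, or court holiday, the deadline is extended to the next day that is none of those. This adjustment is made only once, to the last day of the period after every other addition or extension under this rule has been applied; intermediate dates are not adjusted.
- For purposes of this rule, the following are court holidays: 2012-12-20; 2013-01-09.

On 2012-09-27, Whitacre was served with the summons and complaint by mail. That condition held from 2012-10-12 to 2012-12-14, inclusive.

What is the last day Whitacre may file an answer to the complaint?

3 months after 2012-09-27 is December 27, 2012.
Service was by mail, adding 5 days: December 27, 2012 + 5 days = January 1, 2013.
From October 12, 2012 through December 14, 2012 inclusive is 64 days; tolling adds 64 days: January 1, 2013 + 64 days = March 6, 2013.
March 6, 2013 is a Wednesday and not a court holiday, so no extension applies.

March 6, 2013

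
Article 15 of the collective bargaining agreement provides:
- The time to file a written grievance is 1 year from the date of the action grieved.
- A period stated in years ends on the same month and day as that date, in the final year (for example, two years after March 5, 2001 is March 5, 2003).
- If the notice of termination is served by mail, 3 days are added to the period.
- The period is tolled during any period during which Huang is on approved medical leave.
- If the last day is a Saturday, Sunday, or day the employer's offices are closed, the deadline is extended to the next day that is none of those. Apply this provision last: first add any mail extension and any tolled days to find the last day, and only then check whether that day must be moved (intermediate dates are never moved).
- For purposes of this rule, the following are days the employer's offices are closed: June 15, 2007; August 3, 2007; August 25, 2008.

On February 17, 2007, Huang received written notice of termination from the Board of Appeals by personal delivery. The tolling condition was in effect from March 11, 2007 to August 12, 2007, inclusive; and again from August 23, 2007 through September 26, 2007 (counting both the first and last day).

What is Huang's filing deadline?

1 year after February 17, 2007 is February 17, 2008.
Service was not by mail, so no mail extension applies.
From March 11, 2007 through August 12, 2007 inclusive is 155 days; tolling adds 155 days: February 17, 2008 + 155 days = July 21, 2008.
From August 23, 2007 through September 26, 2007 inclusive is 35 days; tolling adds 35 days: July 21, 2008 + 35 days = August 25, 2008.
August 25, 2008 is a listed holiday. The next qualifying day is August 26, 2008.

August 26, 2008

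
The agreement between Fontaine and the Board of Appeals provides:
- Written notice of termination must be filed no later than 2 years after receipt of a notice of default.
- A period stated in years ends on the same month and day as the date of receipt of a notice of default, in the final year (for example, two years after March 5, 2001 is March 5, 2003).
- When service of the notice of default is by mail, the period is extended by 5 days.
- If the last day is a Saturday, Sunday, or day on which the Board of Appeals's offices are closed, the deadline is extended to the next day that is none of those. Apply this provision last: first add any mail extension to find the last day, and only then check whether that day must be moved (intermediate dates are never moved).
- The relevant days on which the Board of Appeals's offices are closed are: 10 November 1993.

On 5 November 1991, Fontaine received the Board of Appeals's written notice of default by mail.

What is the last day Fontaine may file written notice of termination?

November 11, 1993

2 years after 5 November 1991 is November 5, 1993.
Service was by mail, adding 5 days: November 5, 1993 + 5 days = November 10, 1993.
November 10, 1993 is a listed holiday. The next qualifying day is November 11, 1993.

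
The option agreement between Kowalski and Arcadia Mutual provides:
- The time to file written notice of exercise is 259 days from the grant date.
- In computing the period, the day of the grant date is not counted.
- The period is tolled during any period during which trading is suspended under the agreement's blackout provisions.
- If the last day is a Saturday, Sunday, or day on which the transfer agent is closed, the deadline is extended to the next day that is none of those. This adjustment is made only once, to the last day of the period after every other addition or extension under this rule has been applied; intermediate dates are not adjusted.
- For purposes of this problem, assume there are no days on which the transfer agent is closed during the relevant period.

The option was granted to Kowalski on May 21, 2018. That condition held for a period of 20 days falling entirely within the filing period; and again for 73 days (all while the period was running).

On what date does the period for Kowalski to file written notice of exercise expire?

May 8, 2019

259 days after May 21, 2018 is February 4, 2019.
Tolling adds 20 days: February 4, 2019 + 20 days = February 24, 2019.
Tolling adds 73 days: February 24, 2019 + 73 days = May 8, 2019.
May 8, 2019 is a Wednesday and not a day on which the transfer agent is closed, so no extension applies.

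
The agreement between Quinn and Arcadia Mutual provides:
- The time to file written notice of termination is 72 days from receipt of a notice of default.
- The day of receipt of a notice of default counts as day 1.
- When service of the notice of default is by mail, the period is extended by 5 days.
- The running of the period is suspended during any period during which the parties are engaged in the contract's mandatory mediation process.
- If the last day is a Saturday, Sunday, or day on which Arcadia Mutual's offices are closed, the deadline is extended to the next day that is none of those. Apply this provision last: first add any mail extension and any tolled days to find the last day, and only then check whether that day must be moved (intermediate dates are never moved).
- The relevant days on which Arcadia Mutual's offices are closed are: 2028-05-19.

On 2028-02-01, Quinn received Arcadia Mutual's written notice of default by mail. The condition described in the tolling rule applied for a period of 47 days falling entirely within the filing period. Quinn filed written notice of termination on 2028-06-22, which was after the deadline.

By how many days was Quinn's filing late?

Counting 2028-02-01 as day 1, day 72 is April 12, 2028.
Service was by mail, adding 5 days: April 12, 2028 + 5 days = April 17, 2028.
Tolling adds 47 days: April 17, 2028 + 47 days = June 3, 2028.
June 3, 2028 is Saturday; June 4, 2028 is Sunday. The next qualifying day is June 5, 2028.
The deadline is June 5, 2028; from June 5, 2028 to June 22, 2028 is 17 days.

17 days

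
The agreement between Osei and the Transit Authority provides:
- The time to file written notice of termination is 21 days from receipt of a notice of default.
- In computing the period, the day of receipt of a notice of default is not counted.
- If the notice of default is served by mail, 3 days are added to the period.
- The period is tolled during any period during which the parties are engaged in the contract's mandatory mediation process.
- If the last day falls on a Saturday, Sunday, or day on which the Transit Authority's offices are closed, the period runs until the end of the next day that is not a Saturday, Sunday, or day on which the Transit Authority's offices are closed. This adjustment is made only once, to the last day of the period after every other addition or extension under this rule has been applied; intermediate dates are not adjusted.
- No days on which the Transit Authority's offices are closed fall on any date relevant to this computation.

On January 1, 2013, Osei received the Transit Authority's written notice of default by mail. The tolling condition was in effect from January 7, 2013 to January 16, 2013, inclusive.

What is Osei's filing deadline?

February 4, 2013

21 days after January 1, 2013 is January 22, 2013.
Service was by mail, adding 3 days: January 22, 2013 + 3 days = January 25, 2013.
From January 7, 2013 through January 16, 2013 inclusive is 10 days; tolling adds 10 days: January 25, 2013 + 10 days = February 4, 2013.
February 4, 2013 is a Monday and not a day on which the Transit Authority's offices are closed, so no extension applies.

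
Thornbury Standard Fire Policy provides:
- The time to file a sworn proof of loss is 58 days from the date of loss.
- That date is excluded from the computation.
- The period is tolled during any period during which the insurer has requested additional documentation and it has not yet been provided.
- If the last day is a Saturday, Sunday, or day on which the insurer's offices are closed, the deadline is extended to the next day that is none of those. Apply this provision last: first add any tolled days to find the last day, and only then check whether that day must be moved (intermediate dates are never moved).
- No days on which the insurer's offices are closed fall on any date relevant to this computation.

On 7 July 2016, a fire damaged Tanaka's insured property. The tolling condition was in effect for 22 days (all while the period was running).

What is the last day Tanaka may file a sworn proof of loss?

58 days after 7 July 2016 is September 3, 2016.
Tolling adds 22 days: September 3, 2016 + 22 days = September 25, 2016.
September 25, 2016 is Sunday. The next qualifying day is September 26, 2016.

September 26, 2016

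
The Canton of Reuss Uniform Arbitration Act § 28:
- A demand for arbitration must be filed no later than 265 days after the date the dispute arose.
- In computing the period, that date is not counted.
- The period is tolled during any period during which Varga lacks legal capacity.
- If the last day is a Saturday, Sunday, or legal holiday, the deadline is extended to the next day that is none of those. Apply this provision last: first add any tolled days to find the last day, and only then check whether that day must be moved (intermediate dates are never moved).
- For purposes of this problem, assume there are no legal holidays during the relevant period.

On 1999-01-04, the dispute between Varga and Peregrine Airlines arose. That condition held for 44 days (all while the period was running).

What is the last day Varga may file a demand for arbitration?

265 days after 1999-01-04 is September 26, 1999.
Tolling adds 44 days: September 26, 1999 + 44 days = November 9, 1999.
November 9, 1999 is a Tuesday and not a legal holiday, so no extension applies.

November 9, 1999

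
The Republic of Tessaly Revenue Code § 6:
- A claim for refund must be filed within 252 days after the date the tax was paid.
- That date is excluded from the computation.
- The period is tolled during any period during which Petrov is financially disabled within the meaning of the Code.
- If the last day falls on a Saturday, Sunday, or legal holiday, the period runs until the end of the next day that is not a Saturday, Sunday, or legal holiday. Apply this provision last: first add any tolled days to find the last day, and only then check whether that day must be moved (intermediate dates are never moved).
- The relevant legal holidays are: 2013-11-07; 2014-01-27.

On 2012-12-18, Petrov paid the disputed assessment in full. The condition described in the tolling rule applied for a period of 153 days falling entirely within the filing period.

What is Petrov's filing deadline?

252 days after 2012-12-18 is August 27, 2013.
Tolling adds 153 days: August 27, 2013 + 153 days = January 27, 2014.
January 27, 2014 is a listed holiday. The next qualifying day is January 28, 2014.

January 28, 2014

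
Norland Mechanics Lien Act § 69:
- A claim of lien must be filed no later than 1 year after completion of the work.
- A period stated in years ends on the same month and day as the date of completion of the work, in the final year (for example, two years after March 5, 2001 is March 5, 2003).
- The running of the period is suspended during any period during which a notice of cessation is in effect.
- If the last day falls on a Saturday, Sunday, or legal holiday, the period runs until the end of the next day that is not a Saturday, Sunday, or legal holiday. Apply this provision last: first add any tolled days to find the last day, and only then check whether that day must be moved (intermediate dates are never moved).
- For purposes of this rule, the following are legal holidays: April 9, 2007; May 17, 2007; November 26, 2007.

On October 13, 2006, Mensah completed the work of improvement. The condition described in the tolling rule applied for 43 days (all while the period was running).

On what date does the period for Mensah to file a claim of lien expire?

November 27, 2007

1 year after October 13, 2006 is October 13, 2007.
Tolling adds 43 days: October 13, 2007 + 43 days = November 25, 2007.
November 25, 2007 is Sunday; November 26, 2007 is a listed holiday. The next qualifying day is November 27, 2007.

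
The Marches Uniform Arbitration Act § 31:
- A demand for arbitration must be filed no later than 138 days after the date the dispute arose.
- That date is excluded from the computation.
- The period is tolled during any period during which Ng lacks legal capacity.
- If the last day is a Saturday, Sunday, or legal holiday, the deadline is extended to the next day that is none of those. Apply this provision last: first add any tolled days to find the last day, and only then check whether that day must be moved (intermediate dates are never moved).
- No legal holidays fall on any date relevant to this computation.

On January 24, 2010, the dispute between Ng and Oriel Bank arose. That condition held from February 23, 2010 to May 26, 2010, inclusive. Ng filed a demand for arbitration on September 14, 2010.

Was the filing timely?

138 days after January 24, 2010 is June 11, 2010.
From February 23, 2010 through May 26, 2010 inclusive is 93 days; tolling adds 93 days: June 11, 2010 + 93 days = September 12, 2010.
September 12, 2010 is Sunday. The next qualifying day is September 13, 2010.
The deadline is September 13, 2010; the filing on September 14, 2010 is after that date.

No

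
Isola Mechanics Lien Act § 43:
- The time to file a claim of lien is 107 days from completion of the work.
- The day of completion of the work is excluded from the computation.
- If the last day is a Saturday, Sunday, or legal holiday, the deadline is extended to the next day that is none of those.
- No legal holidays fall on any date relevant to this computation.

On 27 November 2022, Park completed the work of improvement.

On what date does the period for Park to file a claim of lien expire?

March 14, 2023

107 days after 27 November 2022 is March 14, 2023.
March 14, 2023 is a Tuesday and not a legal holiday, so no extension applies.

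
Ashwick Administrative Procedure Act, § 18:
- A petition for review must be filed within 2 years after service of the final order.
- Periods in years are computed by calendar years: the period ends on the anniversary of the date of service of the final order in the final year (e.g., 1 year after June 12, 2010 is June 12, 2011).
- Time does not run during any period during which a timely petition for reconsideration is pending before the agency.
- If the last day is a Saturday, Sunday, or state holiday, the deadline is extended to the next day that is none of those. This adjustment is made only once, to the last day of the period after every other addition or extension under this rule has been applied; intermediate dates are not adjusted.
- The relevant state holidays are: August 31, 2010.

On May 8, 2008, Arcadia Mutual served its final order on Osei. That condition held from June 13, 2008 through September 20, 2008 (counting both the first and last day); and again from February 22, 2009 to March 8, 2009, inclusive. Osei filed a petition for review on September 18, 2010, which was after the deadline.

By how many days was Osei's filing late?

2 years after May 8, 2008 is May 8, 2010.
From June 13, 2008 through September 20, 2008 inclusive is 100 days; tolling adds 100 days: May 8, 2010 + 100 days = August 16, 2010.
From February 22, 2009 through March 8, 2009 inclusive is 15 days; tolling adds 15 days: August 16, 2010 + 15 days = August 31, 2010.
August 31, 2010 is a listed holiday. The next qualifying day is September 1, 2010.
The deadline is September 1, 2010; from September 1, 2010 to September 18, 2010 is 17 days.

17 days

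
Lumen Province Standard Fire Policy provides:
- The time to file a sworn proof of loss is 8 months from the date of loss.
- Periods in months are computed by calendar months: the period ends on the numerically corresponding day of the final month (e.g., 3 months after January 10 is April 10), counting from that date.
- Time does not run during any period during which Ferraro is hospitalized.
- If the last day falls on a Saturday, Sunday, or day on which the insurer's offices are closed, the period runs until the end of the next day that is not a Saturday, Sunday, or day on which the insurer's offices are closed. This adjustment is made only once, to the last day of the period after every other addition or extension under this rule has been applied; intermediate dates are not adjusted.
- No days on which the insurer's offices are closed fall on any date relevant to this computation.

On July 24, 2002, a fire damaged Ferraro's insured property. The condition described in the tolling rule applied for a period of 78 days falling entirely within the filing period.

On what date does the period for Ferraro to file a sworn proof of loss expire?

8 months after July 24, 2002 is March 24, 2003.
Tolling adds 78 days: March 24, 2003 + 78 days = June 10, 2003.
June 10, 2003 is a Tuesday and not a day on which the insurer's offices are closed, so no extension applies.

June 10, 2003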